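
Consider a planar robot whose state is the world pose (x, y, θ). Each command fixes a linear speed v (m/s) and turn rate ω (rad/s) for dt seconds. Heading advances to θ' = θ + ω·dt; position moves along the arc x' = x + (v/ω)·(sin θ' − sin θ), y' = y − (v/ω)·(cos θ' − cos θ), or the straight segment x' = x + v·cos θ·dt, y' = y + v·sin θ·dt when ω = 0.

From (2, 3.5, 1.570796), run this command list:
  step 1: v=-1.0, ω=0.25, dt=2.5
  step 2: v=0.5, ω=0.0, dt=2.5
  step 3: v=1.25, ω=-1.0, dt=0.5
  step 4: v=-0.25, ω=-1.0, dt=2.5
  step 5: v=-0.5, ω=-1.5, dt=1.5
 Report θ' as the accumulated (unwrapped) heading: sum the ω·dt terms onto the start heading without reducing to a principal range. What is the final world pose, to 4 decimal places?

step 1: θ'=2.1958 (R=-4.0000) → pose (2.7561, 1.1596, 2.1958)
step 2: θ'=2.1958 (straight) → pose (2.0248, 2.1733, 2.1958)
step 3: θ'=1.6958 (R=-1.2500) → pose (1.7982, 2.7488, 1.6958)
step 4: θ'=-0.8042 (R=0.2500) → pose (1.3701, 2.5443, -0.8042)
step 5: θ'=-3.0542 (R=0.3333) → pose (1.5811, 3.1075, -3.0542)

(1.5811, 3.1075, -3.0542)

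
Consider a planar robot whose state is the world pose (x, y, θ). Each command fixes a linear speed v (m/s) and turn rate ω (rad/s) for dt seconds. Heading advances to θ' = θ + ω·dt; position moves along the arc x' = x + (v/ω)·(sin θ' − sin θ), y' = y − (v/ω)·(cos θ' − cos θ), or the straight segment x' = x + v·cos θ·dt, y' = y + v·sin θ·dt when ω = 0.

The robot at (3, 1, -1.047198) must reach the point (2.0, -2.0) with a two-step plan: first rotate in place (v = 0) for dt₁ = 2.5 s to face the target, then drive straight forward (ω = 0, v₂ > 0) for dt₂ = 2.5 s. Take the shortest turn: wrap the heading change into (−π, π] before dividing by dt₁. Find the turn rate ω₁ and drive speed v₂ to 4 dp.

ω₁ = -0.3381, v₂ = 1.2649

heading to target = atan2(-2−1, 2−3) = -1.8925
Δθ = wrap(-1.8925 − -1.0472) = -0.8453; ω₁ = Δθ/dt₁ = -0.3381
distance = √((2−3)² + (-2−1)²) = 3.1623; v₂ = distance/dt₂ = 1.2649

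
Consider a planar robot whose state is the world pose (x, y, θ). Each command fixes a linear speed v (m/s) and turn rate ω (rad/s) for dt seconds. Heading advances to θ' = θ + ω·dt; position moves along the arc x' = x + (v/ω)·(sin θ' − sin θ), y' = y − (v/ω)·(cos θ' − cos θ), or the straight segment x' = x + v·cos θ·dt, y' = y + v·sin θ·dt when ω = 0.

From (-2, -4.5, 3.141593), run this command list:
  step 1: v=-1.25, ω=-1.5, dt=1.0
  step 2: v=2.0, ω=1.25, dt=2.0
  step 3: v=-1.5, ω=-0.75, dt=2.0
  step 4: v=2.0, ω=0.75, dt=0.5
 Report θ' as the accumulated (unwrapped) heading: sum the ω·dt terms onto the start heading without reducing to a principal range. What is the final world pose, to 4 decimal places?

(-2.4153, -3.5429, 3.0166)

step 1: θ'=1.6416 (R=0.8333) → pose (-1.1688, -5.2744, 1.6416)
step 2: θ'=4.1416 (R=1.6000) → pose (-4.1111, -4.5231, 4.1416)
step 3: θ'=2.6416 (R=2.0000) → pose (-1.4693, -3.8485, 2.6416)
step 4: θ'=3.0166 (R=2.6667) → pose (-2.4153, -3.5429, 3.0166)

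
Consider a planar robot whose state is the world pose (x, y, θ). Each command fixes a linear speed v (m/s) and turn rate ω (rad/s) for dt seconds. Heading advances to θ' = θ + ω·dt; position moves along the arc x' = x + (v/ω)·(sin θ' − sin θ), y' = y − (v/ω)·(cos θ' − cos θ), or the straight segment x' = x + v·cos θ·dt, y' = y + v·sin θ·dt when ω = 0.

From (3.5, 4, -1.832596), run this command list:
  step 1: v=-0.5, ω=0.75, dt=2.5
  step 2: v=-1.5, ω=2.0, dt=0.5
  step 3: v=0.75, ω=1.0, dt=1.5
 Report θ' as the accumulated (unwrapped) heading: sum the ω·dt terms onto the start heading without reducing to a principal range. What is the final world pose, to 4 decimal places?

step 1: θ'=0.0424 (R=-0.6667) → pose (2.8278, 4.8386, 0.0424)
step 2: θ'=1.0424 (R=-0.7500) → pose (2.2119, 4.4674, 1.0424)
step 3: θ'=2.5424 (R=0.7500) → pose (1.9871, 5.4649, 2.5424)

(1.9871, 5.4649, 2.5424)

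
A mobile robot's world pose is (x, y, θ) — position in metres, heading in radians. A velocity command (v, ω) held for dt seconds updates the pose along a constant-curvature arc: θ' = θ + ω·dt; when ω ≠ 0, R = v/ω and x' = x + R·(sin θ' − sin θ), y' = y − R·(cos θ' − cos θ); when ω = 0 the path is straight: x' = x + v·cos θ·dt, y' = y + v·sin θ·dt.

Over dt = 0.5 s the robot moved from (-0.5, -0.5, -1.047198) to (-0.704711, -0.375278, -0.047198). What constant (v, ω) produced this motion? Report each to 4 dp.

Δθ = -0.047198 − -1.047198 = 1.000000
ω = Δθ/dt = 1.000000/0.5 = 2.0000
R = Δx/(sin θ' − sin θ) = -0.2500
v = R·ω = -0.2500·2.0000 = -0.5000

v = -0.5000, ω = 2.0000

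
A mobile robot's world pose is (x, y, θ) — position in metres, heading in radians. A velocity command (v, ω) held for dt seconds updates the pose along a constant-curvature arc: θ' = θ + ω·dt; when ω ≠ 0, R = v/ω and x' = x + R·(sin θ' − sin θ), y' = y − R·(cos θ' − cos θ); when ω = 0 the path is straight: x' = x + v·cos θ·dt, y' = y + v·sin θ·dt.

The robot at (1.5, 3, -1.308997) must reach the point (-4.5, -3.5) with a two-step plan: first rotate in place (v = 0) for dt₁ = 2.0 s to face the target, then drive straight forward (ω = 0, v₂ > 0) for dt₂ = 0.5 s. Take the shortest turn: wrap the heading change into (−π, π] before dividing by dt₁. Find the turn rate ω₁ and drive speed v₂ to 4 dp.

ω₁ = -0.5036, v₂ = 17.6918

heading to target = atan2(-3.5−3, -4.5−1.5) = -2.3162
Δθ = wrap(-2.3162 − -1.3090) = -1.0072; ω₁ = Δθ/dt₁ = -0.5036
distance = √((-4.5−1.5)² + (-3.5−3)²) = 8.8459; v₂ = distance/dt₂ = 17.6918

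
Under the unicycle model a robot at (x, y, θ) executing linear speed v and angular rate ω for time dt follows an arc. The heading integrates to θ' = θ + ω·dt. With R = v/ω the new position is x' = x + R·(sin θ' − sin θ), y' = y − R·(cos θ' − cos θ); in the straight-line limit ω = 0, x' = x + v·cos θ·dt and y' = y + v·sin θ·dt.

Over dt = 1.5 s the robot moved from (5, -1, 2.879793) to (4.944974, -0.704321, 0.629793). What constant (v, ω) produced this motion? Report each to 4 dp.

Δθ = 0.629793 − 2.879793 = -2.250000
ω = Δθ/dt = -2.250000/1.5 = -1.5000
R = −Δy/(cos θ' − cos θ) = -0.1667
v = R·ω = -0.1667·-1.5000 = 0.2500

v = 0.2500, ω = -1.5000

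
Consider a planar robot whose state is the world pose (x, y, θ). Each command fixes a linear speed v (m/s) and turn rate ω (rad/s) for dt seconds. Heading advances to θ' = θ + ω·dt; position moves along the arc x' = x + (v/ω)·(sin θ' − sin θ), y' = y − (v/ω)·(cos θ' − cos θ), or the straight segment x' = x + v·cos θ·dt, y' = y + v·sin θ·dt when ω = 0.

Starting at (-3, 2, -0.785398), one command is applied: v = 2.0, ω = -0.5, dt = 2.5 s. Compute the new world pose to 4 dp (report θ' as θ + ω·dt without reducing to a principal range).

θ' = -0.7854 + -0.5·2.5 = -2.0354
R = v/ω = 2.0/-0.5 = -4.0000
x' = -3 + -4.0000·(sin -2.0354 − sin -0.7854) = -2.2524
y' = 2 − -4.0000·(cos -2.0354 − cos -0.7854) = -2.6207

(-2.2524, -2.6207, -2.0354)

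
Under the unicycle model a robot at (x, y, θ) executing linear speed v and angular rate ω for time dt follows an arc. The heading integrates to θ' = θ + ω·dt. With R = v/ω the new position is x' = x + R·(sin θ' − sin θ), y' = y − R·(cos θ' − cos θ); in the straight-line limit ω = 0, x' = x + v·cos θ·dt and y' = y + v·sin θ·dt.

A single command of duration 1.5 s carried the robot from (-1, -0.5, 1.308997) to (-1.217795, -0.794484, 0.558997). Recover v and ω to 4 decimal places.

v = -0.2500, ω = -0.5000

Δθ = 0.558997 − 1.308997 = -0.750000
ω = Δθ/dt = -0.750000/1.5 = -0.5000
R = −Δy/(cos θ' − cos θ) = 0.5000
v = R·ω = 0.5000·-0.5000 = -0.2500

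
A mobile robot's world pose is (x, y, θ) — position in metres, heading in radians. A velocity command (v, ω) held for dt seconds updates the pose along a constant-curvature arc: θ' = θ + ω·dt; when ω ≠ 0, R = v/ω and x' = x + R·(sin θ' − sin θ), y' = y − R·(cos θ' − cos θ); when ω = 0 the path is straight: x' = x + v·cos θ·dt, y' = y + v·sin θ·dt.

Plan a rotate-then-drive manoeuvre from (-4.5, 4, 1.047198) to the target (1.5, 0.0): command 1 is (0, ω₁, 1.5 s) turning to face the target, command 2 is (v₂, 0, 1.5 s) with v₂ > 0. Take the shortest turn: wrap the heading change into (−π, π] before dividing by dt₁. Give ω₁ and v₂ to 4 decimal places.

heading to target = atan2(0−4, 1.5−-4.5) = -0.5880
Δθ = wrap(-0.5880 − 1.0472) = -1.6352; ω₁ = Δθ/dt₁ = -1.0901
distance = √((1.5−-4.5)² + (0−4)²) = 7.2111; v₂ = distance/dt₂ = 4.8074

ω₁ = -1.0901, v₂ = 4.8074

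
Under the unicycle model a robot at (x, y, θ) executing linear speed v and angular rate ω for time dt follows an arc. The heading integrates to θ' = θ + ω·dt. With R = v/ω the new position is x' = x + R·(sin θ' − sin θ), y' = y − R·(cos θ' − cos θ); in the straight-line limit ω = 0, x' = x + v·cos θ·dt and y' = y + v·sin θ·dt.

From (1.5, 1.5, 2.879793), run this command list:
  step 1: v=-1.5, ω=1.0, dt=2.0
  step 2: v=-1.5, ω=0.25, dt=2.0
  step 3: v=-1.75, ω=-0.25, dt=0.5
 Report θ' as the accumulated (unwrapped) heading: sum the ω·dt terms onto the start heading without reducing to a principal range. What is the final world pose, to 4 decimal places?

(1.6664, 6.6320, 5.2548)

step 1: θ'=4.8798 (R=-1.5000) → pose (3.3673, 3.1988, 4.8798)
step 2: θ'=5.3798 (R=-6.0000) → pose (2.1637, 5.9128, 5.3798)
step 3: θ'=5.2548 (R=7.0000) → pose (1.6664, 6.6320, 5.2548)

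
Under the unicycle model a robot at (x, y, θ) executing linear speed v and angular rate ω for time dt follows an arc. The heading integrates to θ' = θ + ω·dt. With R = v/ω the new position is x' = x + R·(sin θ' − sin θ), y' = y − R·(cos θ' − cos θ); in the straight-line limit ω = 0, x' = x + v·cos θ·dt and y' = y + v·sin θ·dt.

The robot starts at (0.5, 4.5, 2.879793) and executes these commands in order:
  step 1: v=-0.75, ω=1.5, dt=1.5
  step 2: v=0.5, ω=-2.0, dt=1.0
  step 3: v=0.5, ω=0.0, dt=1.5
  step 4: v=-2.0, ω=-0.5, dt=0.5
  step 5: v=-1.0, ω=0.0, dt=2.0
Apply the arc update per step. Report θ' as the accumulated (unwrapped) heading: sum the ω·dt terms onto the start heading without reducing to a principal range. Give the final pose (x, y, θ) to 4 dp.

step 1: θ'=5.1298 (R=-0.5000) → pose (1.0865, 5.1857, 5.1298)
step 2: θ'=3.1298 (R=-0.2500) → pose (0.8550, 4.8343, 3.1298)
step 3: θ'=3.1298 (straight) → pose (0.1050, 4.8432, 3.1298)
step 4: θ'=2.8798 (R=4.0000) → pose (1.0931, 4.7072, 2.8798)
step 5: θ'=2.8798 (straight) → pose (3.0250, 4.1895, 2.8798)

(3.0250, 4.1895, 2.8798)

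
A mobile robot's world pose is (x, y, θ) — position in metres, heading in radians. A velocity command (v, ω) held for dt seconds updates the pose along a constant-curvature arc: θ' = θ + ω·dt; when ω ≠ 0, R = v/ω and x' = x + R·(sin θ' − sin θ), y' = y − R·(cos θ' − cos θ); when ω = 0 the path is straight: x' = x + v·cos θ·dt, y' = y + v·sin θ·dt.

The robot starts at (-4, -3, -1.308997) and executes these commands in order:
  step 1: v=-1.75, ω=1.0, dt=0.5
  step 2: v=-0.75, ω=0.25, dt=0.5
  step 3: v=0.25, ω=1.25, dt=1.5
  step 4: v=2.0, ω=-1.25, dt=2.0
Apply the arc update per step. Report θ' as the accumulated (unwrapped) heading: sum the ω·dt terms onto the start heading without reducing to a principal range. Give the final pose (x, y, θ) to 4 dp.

(-1.3556, -2.0887, -1.3090)

step 1: θ'=-0.8090 (R=-1.7500) → pose (-4.4241, -2.2450, -0.8090)
step 2: θ'=-0.6840 (R=-3.0000) → pose (-4.6992, -1.9906, -0.6840)
step 3: θ'=1.1910 (R=0.2000) → pose (-4.3870, -1.9097, 1.1910)
step 4: θ'=-1.3090 (R=-1.6000) → pose (-1.3556, -2.0887, -1.3090)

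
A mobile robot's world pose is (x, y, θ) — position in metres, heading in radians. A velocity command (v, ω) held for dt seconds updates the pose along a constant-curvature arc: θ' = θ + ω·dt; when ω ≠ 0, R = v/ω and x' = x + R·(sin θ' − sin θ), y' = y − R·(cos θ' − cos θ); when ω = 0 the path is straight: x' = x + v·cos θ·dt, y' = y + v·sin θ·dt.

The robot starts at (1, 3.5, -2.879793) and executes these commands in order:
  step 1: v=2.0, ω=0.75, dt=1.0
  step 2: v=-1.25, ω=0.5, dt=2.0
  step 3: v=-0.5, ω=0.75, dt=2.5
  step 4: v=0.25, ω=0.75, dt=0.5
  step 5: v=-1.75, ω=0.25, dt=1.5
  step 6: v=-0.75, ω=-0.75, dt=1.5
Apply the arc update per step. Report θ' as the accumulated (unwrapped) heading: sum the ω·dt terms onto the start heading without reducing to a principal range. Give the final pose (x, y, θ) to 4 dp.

step 1: θ'=-2.1298 (R=2.6667) → pose (-0.5706, 2.3384, -2.1298)
step 2: θ'=-1.1298 (R=-2.5000) → pose (-0.4292, 4.7314, -1.1298)
step 3: θ'=0.7452 (R=-0.6667) → pose (-1.4842, 4.9368, 0.7452)
step 4: θ'=1.1202 (R=0.3333) → pose (-1.4102, 5.0366, 1.1202)
step 5: θ'=1.4952 (R=-7.0000) → pose (-2.0889, 2.5168, 1.4952)
step 6: θ'=0.3702 (R=1.0000) → pose (-2.7242, 1.6600, 0.3702)

(-2.7242, 1.6600, 0.3702)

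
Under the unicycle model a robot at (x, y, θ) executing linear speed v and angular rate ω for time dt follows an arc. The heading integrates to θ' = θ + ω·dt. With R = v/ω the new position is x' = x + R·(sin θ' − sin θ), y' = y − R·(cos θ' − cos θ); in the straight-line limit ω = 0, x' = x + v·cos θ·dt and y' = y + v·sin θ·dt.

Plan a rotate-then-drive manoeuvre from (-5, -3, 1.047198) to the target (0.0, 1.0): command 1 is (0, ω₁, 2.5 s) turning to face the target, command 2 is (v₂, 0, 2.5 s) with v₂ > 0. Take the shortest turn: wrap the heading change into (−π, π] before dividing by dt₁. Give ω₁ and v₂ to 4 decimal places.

heading to target = atan2(1−-3, 0−-5) = 0.6747
Δθ = wrap(0.6747 − 1.0472) = -0.3725; ω₁ = Δθ/dt₁ = -0.1490
distance = √((0−-5)² + (1−-3)²) = 6.4031; v₂ = distance/dt₂ = 2.5612

ω₁ = -0.1490, v₂ = 2.5612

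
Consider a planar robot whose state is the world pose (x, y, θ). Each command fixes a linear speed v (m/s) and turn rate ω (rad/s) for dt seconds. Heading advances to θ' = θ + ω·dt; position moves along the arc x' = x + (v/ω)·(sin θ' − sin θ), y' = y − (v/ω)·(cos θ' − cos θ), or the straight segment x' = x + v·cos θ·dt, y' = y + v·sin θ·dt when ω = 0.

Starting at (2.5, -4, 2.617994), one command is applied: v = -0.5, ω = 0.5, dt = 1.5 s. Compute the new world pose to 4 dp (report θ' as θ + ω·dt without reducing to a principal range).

(3.2245, -4.1085, 3.3680)

θ' = 2.6180 + 0.5·1.5 = 3.3680
R = v/ω = -0.5/0.5 = -1.0000
x' = 2.5 + -1.0000·(sin 3.3680 − sin 2.6180) = 3.2245
y' = -4 − -1.0000·(cos 3.3680 − cos 2.6180) = -4.1085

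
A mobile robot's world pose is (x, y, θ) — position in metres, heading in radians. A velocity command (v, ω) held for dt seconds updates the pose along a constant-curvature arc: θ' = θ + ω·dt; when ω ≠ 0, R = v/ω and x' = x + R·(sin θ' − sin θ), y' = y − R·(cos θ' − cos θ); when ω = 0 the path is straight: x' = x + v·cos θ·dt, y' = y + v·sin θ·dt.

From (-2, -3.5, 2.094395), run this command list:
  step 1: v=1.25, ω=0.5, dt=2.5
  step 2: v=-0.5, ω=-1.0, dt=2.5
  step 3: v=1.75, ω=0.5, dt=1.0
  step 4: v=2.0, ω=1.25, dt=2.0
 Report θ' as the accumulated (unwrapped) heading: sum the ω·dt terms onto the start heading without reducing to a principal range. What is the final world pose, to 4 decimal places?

step 1: θ'=3.3444 (R=2.5000) → pose (-4.6686, -2.3012, 3.3444)
step 2: θ'=0.8444 (R=0.5000) → pose (-4.1941, -3.1231, 0.8444)
step 3: θ'=1.3444 (R=3.5000) → pose (-3.3999, -1.5841, 1.3444)
step 4: θ'=3.8444 (R=1.6000) → pose (-5.9933, -0.0041, 3.8444)

(-5.9933, -0.0041, 3.8444)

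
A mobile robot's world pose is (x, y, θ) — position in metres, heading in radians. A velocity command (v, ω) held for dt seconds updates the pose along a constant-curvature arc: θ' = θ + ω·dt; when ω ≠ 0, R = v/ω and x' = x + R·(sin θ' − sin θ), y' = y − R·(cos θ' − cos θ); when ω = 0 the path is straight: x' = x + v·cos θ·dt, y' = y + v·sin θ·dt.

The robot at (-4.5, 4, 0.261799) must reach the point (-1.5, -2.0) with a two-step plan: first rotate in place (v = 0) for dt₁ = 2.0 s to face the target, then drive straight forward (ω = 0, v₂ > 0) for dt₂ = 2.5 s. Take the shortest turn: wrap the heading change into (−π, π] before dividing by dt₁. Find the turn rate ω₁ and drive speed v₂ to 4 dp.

heading to target = atan2(-2−4, -1.5−-4.5) = -1.1071
Δθ = wrap(-1.1071 − 0.2618) = -1.3689; ω₁ = Δθ/dt₁ = -0.6845
distance = √((-1.5−-4.5)² + (-2−4)²) = 6.7082; v₂ = distance/dt₂ = 2.6833

ω₁ = -0.6845, v₂ = 2.6833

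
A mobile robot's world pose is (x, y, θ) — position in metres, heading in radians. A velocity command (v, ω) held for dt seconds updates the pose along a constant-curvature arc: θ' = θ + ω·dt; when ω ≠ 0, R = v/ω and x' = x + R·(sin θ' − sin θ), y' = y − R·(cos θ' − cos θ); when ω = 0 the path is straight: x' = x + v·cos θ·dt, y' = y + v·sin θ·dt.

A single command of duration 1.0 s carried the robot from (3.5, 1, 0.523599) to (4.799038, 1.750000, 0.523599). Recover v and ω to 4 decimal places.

Δθ = 0.523599 − 0.523599 = 0.000000
ω = Δθ/dt = 0.000000/1.0 = 0.0000
ω = 0 → v = (Δx·cos θ + Δy·sin θ)/dt = 1.5000

v = 1.5000, ω = 0.0000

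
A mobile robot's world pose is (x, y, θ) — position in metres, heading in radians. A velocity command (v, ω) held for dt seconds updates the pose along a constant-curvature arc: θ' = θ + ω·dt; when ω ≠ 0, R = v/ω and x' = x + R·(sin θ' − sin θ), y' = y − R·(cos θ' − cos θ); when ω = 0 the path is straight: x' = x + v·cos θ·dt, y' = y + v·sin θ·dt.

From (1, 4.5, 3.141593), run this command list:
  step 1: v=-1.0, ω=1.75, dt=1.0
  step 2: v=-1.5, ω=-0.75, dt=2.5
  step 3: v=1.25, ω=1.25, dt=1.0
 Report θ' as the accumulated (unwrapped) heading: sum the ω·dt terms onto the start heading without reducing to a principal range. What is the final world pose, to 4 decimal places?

step 1: θ'=4.8916 (R=-0.5714) → pose (1.5623, 5.1733, 4.8916)
step 2: θ'=3.0166 (R=2.0000) → pose (3.7796, 7.5142, 3.0166)
step 3: θ'=4.2666 (R=1.0000) → pose (2.7527, 6.9532, 4.2666)

(2.7527, 6.9532, 4.2666)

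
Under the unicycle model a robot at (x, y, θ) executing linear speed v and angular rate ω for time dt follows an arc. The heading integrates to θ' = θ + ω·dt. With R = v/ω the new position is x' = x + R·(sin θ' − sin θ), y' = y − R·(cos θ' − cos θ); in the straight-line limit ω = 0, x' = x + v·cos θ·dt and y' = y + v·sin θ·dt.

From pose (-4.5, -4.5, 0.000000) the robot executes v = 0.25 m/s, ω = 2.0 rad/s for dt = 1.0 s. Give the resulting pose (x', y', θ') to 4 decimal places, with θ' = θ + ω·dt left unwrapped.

θ' = 0.0000 + 2.0·1.0 = 2.0000
R = v/ω = 0.25/2.0 = 0.1250
x' = -4.5 + 0.1250·(sin 2.0000 − sin 0.0000) = -4.3863
y' = -4.5 − 0.1250·(cos 2.0000 − cos 0.0000) = -4.3230

(-4.3863, -4.3230, 2.0000)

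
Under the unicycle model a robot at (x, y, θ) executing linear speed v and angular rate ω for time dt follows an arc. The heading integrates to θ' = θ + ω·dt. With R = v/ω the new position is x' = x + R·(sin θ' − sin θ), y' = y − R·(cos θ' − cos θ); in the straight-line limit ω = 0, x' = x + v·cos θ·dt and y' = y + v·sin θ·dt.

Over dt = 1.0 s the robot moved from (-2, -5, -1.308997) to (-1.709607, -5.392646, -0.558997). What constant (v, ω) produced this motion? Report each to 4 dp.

v = 0.5000, ω = 0.7500

Δθ = -0.558997 − -1.308997 = 0.750000
ω = Δθ/dt = 0.750000/1.0 = 0.7500
R = −Δy/(cos θ' − cos θ) = 0.6667
v = R·ω = 0.6667·0.7500 = 0.5000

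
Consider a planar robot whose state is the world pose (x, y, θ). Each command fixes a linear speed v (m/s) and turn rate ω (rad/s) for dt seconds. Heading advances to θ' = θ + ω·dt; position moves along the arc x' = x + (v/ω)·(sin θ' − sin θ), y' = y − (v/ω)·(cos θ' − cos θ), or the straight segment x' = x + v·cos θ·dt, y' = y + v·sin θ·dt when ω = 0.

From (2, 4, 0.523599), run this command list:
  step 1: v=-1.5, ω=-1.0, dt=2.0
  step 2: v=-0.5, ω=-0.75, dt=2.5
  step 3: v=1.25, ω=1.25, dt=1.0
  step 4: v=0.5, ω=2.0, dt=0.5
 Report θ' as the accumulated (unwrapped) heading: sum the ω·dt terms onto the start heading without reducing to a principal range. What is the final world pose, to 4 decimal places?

step 1: θ'=-1.4764 (R=1.5000) → pose (-0.2433, 5.1577, -1.4764)
step 2: θ'=-3.3514 (R=0.6667) → pose (0.5592, 5.8725, -3.3514)
step 3: θ'=-2.1014 (R=1.0000) → pose (-0.5115, 5.4005, -2.1014)
step 4: θ'=-1.1014 (R=0.2500) → pose (-0.5189, 5.1609, -1.1014)

(-0.5189, 5.1609, -1.1014)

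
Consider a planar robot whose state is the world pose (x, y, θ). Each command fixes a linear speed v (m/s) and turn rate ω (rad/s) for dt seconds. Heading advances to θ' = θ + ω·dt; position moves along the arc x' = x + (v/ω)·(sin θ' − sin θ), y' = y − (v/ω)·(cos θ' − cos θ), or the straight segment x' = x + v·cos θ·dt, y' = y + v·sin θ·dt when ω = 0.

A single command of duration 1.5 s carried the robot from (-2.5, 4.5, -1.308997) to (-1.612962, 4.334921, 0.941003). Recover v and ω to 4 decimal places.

Δθ = 0.941003 − -1.308997 = 2.250000
ω = Δθ/dt = 2.250000/1.5 = 1.5000
R = Δx/(sin θ' − sin θ) = 0.5000
v = R·ω = 0.5000·1.5000 = 0.7500

v = 0.7500, ω = 1.5000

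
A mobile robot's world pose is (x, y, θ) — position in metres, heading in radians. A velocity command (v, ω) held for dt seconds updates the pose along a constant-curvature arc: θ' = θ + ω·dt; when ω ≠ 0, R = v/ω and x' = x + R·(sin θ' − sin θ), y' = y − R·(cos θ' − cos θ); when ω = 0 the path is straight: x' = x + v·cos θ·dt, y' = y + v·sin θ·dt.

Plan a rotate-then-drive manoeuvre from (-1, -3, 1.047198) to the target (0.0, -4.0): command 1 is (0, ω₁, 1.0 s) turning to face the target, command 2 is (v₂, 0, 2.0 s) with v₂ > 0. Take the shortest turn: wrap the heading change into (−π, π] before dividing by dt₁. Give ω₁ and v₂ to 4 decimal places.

heading to target = atan2(-4−-3, 0−-1) = -0.7854
Δθ = wrap(-0.7854 − 1.0472) = -1.8326; ω₁ = Δθ/dt₁ = -1.8326
distance = √((0−-1)² + (-4−-3)²) = 1.4142; v₂ = distance/dt₂ = 0.7071

ω₁ = -1.8326, v₂ = 0.7071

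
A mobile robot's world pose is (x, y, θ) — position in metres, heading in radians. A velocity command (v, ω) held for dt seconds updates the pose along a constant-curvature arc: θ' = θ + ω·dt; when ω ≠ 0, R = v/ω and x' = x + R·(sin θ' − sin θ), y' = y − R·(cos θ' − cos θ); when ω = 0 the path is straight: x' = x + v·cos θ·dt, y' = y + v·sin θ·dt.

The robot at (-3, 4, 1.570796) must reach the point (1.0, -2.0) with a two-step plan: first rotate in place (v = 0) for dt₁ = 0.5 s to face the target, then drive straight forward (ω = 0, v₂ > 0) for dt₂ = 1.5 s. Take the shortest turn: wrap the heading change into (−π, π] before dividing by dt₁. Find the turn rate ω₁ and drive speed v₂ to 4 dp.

heading to target = atan2(-2−4, 1−-3) = -0.9828
Δθ = wrap(-0.9828 − 1.5708) = -2.5536; ω₁ = Δθ/dt₁ = -5.1072
distance = √((1−-3)² + (-2−4)²) = 7.2111; v₂ = distance/dt₂ = 4.8074

ω₁ = -5.1072, v₂ = 4.8074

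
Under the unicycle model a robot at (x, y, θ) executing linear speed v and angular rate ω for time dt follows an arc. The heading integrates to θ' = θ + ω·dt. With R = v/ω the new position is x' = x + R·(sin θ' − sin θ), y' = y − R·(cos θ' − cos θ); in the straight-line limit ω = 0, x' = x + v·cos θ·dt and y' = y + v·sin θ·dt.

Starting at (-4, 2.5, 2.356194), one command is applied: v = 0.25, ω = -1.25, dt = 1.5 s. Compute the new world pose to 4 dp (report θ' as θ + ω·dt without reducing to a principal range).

θ' = 2.3562 + -1.25·1.5 = 0.4812
R = v/ω = 0.25/-1.25 = -0.2000
x' = -4 + -0.2000·(sin 0.4812 − sin 2.3562) = -3.9511
y' = 2.5 − -0.2000·(cos 0.4812 − cos 2.3562) = 2.8187

(-3.9511, 2.8187, 0.4812)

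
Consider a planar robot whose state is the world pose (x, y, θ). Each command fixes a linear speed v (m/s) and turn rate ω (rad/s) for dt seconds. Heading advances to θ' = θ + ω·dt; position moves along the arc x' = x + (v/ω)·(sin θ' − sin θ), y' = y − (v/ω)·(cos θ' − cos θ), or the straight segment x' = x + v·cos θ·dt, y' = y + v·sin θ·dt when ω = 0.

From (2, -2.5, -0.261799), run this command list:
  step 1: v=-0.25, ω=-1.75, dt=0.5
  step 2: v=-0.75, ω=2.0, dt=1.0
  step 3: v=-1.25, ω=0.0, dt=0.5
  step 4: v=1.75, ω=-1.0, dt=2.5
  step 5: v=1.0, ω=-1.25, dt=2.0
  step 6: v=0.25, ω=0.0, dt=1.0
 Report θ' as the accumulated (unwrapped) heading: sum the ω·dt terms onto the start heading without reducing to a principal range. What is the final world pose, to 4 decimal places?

step 1: θ'=-1.1368 (R=0.1429) → pose (1.9074, -2.4221, -1.1368)
step 2: θ'=0.8632 (R=-0.3750) → pose (1.2822, -2.3360, 0.8632)
step 3: θ'=0.8632 (straight) → pose (0.8759, -2.8110, 0.8632)
step 4: θ'=-1.6368 (R=-1.7500) → pose (3.9520, -4.0639, -1.6368)
step 5: θ'=-4.1368 (R=-0.8000) → pose (2.4826, -4.4466, -4.1368)
step 6: θ'=-4.1368 (straight) → pose (2.3465, -4.2369, -4.1368)

(2.3465, -4.2369, -4.1368)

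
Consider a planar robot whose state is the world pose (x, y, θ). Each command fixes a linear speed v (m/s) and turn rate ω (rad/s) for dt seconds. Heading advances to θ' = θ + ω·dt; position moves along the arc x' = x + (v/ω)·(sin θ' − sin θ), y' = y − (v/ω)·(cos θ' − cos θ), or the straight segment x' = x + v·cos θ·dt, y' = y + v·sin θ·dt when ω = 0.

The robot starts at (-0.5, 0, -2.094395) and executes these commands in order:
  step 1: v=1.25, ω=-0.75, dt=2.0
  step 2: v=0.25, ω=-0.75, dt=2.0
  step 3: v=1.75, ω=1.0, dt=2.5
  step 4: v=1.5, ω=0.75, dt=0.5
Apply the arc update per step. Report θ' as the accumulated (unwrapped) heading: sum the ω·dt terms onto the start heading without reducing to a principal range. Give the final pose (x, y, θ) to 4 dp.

(-5.9236, 1.4056, -2.2194)

step 1: θ'=-3.5944 (R=-1.6667) → pose (-2.6725, -0.6654, -3.5944)
step 2: θ'=-5.0944 (R=-0.3333) → pose (-2.8360, -0.2414, -5.0944)
step 3: θ'=-2.5944 (R=1.7500) → pose (-5.3704, 1.9055, -2.5944)
step 4: θ'=-2.2194 (R=2.0000) → pose (-5.9236, 1.4056, -2.2194)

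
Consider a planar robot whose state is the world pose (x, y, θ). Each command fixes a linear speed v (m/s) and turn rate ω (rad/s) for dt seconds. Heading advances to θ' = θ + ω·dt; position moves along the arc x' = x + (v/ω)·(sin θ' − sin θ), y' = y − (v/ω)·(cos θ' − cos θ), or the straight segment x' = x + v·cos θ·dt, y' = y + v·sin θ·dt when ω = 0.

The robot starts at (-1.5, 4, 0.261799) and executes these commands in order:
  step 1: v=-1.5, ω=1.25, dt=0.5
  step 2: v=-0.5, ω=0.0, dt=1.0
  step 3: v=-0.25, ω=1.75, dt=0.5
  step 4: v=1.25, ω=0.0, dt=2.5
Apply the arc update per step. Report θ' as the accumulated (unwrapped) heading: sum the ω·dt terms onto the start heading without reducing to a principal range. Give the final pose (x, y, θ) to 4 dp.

(-3.0582, 6.1624, 1.7618)

step 1: θ'=0.8868 (R=-1.2000) → pose (-2.1195, 3.5992, 0.8868)
step 2: θ'=0.8868 (straight) → pose (-2.4354, 3.2116, 0.8868)
step 3: θ'=1.7618 (R=-0.1429) → pose (-2.4650, 3.0942, 1.7618)
step 4: θ'=1.7618 (straight) → pose (-3.0582, 6.1624, 1.7618)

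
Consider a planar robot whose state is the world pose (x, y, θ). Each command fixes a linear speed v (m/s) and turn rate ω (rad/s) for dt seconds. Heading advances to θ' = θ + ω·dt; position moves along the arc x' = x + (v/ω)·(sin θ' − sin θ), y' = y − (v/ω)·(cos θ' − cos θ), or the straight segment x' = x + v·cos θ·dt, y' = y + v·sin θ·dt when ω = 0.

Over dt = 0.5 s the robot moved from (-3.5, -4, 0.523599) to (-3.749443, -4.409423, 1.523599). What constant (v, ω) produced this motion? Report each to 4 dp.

Δθ = 1.523599 − 0.523599 = 1.000000
ω = Δθ/dt = 1.000000/0.5 = 2.0000
R = −Δy/(cos θ' − cos θ) = -0.5000
v = R·ω = -0.5000·2.0000 = -1.0000

v = -1.0000, ω = 2.0000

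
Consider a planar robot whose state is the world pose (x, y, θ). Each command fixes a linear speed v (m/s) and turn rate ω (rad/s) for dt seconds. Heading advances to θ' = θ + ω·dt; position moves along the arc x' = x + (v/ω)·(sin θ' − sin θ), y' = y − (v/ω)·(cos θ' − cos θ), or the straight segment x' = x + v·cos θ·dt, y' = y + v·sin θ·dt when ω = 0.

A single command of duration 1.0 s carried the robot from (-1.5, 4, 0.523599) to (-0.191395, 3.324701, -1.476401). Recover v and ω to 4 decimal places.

Δθ = -1.476401 − 0.523599 = -2.000000
ω = Δθ/dt = -2.000000/1.0 = -2.0000
R = Δx/(sin θ' − sin θ) = -0.8750
v = R·ω = -0.8750·-2.0000 = 1.7500

v = 1.7500, ω = -2.0000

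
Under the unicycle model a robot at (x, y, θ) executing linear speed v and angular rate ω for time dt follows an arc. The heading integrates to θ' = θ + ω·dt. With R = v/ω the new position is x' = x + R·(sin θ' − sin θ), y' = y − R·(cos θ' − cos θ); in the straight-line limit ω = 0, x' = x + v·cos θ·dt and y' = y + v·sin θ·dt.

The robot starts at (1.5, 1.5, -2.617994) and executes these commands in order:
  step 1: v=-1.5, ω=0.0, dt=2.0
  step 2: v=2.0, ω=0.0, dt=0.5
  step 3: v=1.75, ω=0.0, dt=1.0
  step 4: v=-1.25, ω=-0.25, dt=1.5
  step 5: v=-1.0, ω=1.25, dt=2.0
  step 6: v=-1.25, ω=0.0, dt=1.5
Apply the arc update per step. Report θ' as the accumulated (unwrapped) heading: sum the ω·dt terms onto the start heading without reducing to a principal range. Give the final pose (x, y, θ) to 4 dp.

(2.0847, 4.6231, -0.4930)

step 1: θ'=-2.6180 (straight) → pose (4.0981, 3.0000, -2.6180)
step 2: θ'=-2.6180 (straight) → pose (3.2321, 2.5000, -2.6180)
step 3: θ'=-2.6180 (straight) → pose (1.7165, 1.6250, -2.6180)
step 4: θ'=-2.9930 (R=5.0000) → pose (3.4762, 2.2398, -2.9930)
step 5: θ'=-0.4930 (R=-0.8000) → pose (3.7364, 3.7357, -0.4930)
step 6: θ'=-0.4930 (straight) → pose (2.0847, 4.6231, -0.4930)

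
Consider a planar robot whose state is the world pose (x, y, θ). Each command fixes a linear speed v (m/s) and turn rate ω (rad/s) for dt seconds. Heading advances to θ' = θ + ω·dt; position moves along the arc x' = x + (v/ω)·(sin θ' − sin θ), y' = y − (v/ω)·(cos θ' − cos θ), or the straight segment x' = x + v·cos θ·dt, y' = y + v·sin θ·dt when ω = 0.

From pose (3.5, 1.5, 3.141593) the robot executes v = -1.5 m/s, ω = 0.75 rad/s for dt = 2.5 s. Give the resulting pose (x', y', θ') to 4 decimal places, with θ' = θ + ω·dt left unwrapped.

(5.4082, 4.0991, 5.0166)

θ' = 3.1416 + 0.75·2.5 = 5.0166
R = v/ω = -1.5/0.75 = -2.0000
x' = 3.5 + -2.0000·(sin 5.0166 − sin 3.1416) = 5.4082
y' = 1.5 − -2.0000·(cos 5.0166 − cos 3.1416) = 4.0991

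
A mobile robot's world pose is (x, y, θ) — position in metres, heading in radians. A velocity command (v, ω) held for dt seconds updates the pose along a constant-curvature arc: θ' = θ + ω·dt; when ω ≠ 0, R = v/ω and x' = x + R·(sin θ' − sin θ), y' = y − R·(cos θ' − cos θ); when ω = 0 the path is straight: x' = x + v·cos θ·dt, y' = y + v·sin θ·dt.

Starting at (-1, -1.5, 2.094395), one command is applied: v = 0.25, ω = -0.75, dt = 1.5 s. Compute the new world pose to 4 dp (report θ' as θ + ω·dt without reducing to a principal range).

(-0.9862, -1.1447, 0.9694)

θ' = 2.0944 + -0.75·1.5 = 0.9694
R = v/ω = 0.25/-0.75 = -0.3333
x' = -1 + -0.3333·(sin 0.9694 − sin 2.0944) = -0.9862
y' = -1.5 − -0.3333·(cos 0.9694 − cos 2.0944) = -1.1447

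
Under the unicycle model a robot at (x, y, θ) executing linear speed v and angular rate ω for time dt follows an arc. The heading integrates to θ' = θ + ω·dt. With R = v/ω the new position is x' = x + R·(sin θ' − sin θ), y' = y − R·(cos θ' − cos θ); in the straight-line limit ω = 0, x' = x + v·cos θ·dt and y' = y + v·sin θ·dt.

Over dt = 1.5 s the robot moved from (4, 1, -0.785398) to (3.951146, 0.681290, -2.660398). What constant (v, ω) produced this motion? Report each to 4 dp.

Δθ = -2.660398 − -0.785398 = -1.875000
ω = Δθ/dt = -1.875000/1.5 = -1.2500
R = −Δy/(cos θ' − cos θ) = -0.2000
v = R·ω = -0.2000·-1.2500 = 0.2500

v = 0.2500, ω = -1.2500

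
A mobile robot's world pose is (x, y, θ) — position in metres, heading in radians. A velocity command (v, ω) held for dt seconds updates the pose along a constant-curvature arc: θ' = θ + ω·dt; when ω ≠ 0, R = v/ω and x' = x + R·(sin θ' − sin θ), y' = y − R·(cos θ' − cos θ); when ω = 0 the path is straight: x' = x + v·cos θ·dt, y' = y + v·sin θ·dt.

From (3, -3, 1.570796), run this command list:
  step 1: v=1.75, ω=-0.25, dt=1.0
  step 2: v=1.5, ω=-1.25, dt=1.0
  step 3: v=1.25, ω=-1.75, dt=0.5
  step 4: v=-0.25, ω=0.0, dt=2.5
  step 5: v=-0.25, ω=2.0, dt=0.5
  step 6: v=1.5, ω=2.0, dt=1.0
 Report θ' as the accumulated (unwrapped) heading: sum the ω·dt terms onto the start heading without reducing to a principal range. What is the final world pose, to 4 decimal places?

step 1: θ'=1.3208 (R=-7.0000) → pose (3.2176, -1.2682, 1.3208)
step 2: θ'=0.0708 (R=-1.2000) → pose (4.2954, -0.3681, 0.0708)
step 3: θ'=-0.8042 (R=-0.7143) → pose (4.8604, -0.5851, -0.8042)
step 4: θ'=-0.8042 (straight) → pose (4.4269, -0.1349, -0.8042)
step 5: θ'=0.1958 (R=-0.1250) → pose (4.3125, -0.0990, 0.1958)
step 6: θ'=2.1958 (R=0.7500) → pose (4.7748, 1.0755, 2.1958)

(4.7748, 1.0755, 2.1958)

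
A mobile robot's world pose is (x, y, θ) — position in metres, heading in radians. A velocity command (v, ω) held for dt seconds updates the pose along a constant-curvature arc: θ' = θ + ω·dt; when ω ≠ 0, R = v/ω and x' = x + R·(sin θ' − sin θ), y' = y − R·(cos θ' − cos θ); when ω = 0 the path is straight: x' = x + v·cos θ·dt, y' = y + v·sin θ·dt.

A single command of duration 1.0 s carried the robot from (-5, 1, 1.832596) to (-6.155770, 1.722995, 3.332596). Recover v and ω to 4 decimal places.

Δθ = 3.332596 − 1.832596 = 1.500000
ω = Δθ/dt = 1.500000/1.0 = 1.5000
R = Δx/(sin θ' − sin θ) = 1.0000
v = R·ω = 1.0000·1.5000 = 1.5000

v = 1.5000, ω = 1.5000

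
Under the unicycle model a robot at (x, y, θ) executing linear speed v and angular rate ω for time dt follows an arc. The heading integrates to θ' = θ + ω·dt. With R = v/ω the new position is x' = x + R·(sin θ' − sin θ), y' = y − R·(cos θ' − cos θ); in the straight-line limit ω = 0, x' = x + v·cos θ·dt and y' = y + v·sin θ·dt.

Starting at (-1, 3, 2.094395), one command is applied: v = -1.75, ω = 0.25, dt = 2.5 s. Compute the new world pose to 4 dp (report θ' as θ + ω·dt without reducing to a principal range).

θ' = 2.0944 + 0.25·2.5 = 2.7194
R = v/ω = -1.75/0.25 = -7.0000
x' = -1 + -7.0000·(sin 2.7194 − sin 2.0944) = 2.1938
y' = 3 − -7.0000·(cos 2.7194 − cos 2.0944) = 0.1147

(2.1938, 0.1147, 2.7194)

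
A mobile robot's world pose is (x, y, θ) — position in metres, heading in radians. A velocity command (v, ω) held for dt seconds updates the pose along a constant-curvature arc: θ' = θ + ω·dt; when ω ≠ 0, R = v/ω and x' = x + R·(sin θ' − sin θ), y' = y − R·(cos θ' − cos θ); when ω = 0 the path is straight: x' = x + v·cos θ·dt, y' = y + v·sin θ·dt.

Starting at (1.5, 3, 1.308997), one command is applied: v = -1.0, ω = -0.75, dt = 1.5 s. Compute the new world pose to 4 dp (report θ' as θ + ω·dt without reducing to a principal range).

(0.4560, 2.0343, 0.1840)

θ' = 1.3090 + -0.75·1.5 = 0.1840
R = v/ω = -1.0/-0.75 = 1.3333
x' = 1.5 + 1.3333·(sin 0.1840 − sin 1.3090) = 0.4560
y' = 3 − 1.3333·(cos 0.1840 − cos 1.3090) = 2.0343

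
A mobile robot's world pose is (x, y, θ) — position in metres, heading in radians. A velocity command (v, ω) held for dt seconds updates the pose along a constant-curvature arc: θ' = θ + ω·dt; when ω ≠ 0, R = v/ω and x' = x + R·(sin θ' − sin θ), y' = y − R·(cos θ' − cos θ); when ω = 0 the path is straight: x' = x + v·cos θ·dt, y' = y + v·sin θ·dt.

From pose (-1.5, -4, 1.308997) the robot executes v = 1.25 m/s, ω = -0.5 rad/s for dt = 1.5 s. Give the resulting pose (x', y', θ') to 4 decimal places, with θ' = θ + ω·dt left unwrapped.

(-0.4110, -2.5276, 0.5590)

θ' = 1.3090 + -0.5·1.5 = 0.5590
R = v/ω = 1.25/-0.5 = -2.5000
x' = -1.5 + -2.5000·(sin 0.5590 − sin 1.3090) = -0.4110
y' = -4 − -2.5000·(cos 0.5590 − cos 1.3090) = -2.5276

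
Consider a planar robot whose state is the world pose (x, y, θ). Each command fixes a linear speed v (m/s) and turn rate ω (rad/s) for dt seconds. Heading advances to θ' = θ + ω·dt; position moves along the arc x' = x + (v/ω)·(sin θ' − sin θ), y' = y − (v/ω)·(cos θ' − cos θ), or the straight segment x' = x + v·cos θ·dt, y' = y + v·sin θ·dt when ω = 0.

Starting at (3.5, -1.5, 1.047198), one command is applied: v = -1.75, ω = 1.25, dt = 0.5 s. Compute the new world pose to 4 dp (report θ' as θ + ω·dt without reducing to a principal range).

(3.3196, -2.3417, 1.6722)

θ' = 1.0472 + 1.25·0.5 = 1.6722
R = v/ω = -1.75/1.25 = -1.4000
x' = 3.5 + -1.4000·(sin 1.6722 − sin 1.0472) = 3.3196
y' = -1.5 − -1.4000·(cos 1.6722 − cos 1.0472) = -2.3417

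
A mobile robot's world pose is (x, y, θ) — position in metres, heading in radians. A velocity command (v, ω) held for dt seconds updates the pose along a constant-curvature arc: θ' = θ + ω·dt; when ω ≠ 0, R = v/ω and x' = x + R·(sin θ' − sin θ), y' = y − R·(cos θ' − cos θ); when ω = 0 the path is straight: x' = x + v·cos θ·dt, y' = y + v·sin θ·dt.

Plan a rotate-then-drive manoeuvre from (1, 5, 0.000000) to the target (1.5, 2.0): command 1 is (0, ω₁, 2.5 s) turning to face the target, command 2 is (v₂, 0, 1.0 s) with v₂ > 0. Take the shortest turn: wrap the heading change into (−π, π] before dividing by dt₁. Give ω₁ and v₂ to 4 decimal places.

heading to target = atan2(2−5, 1.5−1) = -1.4056
Δθ = wrap(-1.4056 − 0.0000) = -1.4056; ω₁ = Δθ/dt₁ = -0.5623
distance = √((1.5−1)² + (2−5)²) = 3.0414; v₂ = distance/dt₂ = 3.0414

ω₁ = -0.5623, v₂ = 3.0414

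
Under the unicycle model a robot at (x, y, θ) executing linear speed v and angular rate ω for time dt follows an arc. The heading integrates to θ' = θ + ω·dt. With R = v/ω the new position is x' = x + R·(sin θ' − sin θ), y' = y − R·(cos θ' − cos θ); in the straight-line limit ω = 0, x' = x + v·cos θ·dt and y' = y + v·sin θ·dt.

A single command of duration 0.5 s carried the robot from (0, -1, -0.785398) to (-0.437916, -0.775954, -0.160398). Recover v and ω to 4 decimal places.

v = -1.0000, ω = 1.2500

Δθ = -0.160398 − -0.785398 = 0.625000
ω = Δθ/dt = 0.625000/0.5 = 1.2500
R = Δx/(sin θ' − sin θ) = -0.8000
v = R·ω = -0.8000·1.2500 = -1.0000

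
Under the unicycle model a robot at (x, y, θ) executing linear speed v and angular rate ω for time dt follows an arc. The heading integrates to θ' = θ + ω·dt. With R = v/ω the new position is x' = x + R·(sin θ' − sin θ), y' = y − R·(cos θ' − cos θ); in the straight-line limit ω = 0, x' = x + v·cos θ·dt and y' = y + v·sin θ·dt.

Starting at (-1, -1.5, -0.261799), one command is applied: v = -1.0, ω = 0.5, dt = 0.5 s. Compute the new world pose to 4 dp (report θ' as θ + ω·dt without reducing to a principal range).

(-1.4940, -1.4320, -0.0118)

θ' = -0.2618 + 0.5·0.5 = -0.0118
R = v/ω = -1.0/0.5 = -2.0000
x' = -1 + -2.0000·(sin -0.0118 − sin -0.2618) = -1.4940
y' = -1.5 − -2.0000·(cos -0.0118 − cos -0.2618) = -1.4320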